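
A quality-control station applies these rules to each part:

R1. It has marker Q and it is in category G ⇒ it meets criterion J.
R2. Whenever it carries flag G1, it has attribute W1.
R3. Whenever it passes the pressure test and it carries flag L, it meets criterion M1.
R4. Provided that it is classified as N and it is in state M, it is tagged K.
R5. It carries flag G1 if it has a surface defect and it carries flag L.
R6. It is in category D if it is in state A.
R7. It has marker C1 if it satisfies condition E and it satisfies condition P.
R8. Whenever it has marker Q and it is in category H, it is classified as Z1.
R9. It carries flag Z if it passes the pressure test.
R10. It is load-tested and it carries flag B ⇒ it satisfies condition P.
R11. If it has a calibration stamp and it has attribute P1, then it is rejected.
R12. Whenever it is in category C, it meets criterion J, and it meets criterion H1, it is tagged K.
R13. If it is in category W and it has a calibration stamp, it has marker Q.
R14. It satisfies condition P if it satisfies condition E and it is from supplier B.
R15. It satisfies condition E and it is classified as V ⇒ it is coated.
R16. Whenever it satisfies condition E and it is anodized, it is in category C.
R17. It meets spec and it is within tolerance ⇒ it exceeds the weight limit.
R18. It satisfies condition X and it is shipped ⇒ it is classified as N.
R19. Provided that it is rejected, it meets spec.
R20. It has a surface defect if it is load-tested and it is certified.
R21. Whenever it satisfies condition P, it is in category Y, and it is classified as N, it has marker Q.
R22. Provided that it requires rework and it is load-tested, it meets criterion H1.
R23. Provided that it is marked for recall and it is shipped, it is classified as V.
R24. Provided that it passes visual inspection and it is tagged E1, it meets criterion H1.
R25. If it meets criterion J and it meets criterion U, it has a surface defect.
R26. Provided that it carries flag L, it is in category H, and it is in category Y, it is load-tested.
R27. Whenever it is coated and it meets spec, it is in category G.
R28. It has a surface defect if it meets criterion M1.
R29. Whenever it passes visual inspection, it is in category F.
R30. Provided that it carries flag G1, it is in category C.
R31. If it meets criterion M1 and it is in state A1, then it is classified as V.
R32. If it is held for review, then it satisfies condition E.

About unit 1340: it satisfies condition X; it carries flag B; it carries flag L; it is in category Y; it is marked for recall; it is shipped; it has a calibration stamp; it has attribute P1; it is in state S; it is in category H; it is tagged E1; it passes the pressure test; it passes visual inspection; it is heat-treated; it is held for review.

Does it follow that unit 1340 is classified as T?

Forward chaining from the given facts derives: meets criterion M1, carries flag Z, is rejected, is classified as N, meets spec, is classified as V, meets criterion H1, is load-tested, has a surface defect, is in category F, satisfies condition E, carries flag G1, satisfies condition P, is coated, has marker Q, is in category G, is in category C, meets criterion J, has attribute W1, has marker C1, is classified as Z1, is tagged K.
No rule has "it is classified as T" as its conclusion, and it is not among the given facts.

No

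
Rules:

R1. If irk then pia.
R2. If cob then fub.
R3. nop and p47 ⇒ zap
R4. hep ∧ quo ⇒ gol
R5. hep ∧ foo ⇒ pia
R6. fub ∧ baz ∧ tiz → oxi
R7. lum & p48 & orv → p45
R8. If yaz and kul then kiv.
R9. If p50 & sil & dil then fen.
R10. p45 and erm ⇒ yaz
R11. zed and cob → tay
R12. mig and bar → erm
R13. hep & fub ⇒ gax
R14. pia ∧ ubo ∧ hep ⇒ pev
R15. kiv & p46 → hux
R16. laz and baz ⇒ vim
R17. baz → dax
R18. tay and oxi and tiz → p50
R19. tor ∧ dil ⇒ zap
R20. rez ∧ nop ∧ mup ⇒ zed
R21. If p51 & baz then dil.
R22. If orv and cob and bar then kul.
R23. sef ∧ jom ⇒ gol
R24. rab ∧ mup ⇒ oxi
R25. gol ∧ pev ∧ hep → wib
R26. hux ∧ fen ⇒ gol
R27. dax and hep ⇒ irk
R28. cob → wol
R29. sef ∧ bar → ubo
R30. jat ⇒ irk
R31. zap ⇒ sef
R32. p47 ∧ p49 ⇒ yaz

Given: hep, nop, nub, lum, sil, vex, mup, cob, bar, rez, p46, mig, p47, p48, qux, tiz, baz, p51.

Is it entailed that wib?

No

Forward chaining from the given facts derives: fub, zap, oxi, erm, gax, dax, zed, dil, irk, wol, sef, pia, tay, p50, ubo, fen, pev.
The only rule concluding wib is R25, which needs gol; that is never established.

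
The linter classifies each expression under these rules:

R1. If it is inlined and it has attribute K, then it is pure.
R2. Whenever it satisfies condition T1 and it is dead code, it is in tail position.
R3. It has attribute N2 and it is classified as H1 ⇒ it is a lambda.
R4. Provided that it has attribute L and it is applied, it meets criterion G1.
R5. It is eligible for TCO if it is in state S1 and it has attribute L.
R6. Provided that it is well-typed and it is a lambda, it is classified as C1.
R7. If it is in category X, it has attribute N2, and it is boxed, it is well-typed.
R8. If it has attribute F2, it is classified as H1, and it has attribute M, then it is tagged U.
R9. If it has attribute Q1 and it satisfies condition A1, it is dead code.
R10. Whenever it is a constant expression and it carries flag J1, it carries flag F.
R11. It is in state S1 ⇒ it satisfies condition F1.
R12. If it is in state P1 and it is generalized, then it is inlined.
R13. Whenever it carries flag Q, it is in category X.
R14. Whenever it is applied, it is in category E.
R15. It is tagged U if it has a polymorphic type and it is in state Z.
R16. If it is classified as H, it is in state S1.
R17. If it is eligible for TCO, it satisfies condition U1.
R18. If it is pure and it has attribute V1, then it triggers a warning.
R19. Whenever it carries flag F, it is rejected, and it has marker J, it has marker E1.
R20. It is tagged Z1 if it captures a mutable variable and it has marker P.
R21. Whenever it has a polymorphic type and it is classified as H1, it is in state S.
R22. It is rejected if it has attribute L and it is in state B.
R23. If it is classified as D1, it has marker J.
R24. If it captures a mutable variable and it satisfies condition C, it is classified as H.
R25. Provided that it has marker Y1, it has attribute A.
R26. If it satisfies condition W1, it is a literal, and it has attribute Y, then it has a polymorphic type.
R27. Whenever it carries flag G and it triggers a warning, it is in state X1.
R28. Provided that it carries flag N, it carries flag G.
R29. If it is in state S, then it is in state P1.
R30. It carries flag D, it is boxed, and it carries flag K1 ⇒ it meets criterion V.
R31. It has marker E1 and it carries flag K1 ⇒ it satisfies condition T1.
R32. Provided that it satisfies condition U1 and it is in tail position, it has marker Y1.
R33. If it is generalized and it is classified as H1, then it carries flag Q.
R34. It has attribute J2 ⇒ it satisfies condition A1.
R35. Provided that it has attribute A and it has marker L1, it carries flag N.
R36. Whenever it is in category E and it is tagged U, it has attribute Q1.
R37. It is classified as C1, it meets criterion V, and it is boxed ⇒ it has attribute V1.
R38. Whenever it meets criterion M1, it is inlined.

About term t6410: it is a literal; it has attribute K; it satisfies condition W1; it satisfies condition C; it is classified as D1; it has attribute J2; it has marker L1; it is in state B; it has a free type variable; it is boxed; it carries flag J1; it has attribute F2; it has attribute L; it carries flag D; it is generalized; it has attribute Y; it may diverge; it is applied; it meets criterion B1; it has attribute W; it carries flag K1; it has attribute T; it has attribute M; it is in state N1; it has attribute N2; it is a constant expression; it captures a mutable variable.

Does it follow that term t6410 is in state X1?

Forward chaining from the given facts derives: meets criterion G1, carries flag F, is in category E, is rejected, has marker J, is classified as H, has a polymorphic type, meets criterion V, satisfies condition A1, is in state S1, has marker E1, satisfies condition T1, is eligible for TCO, satisfies condition F1, satisfies condition U1.
The only rule concluding "it is in state X1" is R27, which needs "it carries flag G"; that is never established.

No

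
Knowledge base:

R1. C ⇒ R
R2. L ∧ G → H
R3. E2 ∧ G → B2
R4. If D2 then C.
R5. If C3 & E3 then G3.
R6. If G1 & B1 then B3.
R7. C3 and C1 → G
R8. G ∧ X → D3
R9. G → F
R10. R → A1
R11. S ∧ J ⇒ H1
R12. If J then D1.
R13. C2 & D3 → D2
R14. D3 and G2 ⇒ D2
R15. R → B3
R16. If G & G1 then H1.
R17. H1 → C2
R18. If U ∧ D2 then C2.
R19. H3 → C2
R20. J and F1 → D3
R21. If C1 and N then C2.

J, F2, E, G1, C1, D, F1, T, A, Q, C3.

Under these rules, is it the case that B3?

G  (by R7: C3, C1)
H1  (by R16: G, G1)
C2  (by R17: H1)
D3  (by R20: J, F1)
D2  (by R13: C2, D3)
C  (by R4: D2)
R  (by R1: C)
B3  (by R15: R)

Yes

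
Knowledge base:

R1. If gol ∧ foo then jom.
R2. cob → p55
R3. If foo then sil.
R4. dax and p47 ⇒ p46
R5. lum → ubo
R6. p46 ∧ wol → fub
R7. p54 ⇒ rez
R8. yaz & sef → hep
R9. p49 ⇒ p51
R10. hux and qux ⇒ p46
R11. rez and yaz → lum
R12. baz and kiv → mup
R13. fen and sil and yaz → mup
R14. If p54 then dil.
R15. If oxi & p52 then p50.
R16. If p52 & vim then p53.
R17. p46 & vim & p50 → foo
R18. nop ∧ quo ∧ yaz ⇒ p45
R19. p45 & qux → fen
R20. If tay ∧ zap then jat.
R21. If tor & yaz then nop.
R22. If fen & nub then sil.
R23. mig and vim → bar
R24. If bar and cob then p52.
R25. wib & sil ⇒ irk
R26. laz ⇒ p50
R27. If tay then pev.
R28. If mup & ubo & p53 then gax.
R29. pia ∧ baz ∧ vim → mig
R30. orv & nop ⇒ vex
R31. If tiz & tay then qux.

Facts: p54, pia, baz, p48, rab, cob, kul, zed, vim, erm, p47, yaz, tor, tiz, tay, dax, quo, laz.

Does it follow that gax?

p46  (by R4: dax, p47)
rez  (by R7: p54)
lum  (by R11: rez, yaz)
nop  (by R21: tor, yaz)
p50  (by R26: laz)
mig  (by R29: pia, baz, vim)
qux  (by R31: tiz, tay)
ubo  (by R5: lum)
foo  (by R17: p46, vim, p50)
p45  (by R18: nop, quo, yaz)
fen  (by R19: p45, qux)
bar  (by R23: mig, vim)
p52  (by R24: bar, cob)
sil  (by R3: foo)
mup  (by R13: fen, sil, yaz)
p53  (by R16: p52, vim)
gax  (by R28: mup, ubo, p53)

Yes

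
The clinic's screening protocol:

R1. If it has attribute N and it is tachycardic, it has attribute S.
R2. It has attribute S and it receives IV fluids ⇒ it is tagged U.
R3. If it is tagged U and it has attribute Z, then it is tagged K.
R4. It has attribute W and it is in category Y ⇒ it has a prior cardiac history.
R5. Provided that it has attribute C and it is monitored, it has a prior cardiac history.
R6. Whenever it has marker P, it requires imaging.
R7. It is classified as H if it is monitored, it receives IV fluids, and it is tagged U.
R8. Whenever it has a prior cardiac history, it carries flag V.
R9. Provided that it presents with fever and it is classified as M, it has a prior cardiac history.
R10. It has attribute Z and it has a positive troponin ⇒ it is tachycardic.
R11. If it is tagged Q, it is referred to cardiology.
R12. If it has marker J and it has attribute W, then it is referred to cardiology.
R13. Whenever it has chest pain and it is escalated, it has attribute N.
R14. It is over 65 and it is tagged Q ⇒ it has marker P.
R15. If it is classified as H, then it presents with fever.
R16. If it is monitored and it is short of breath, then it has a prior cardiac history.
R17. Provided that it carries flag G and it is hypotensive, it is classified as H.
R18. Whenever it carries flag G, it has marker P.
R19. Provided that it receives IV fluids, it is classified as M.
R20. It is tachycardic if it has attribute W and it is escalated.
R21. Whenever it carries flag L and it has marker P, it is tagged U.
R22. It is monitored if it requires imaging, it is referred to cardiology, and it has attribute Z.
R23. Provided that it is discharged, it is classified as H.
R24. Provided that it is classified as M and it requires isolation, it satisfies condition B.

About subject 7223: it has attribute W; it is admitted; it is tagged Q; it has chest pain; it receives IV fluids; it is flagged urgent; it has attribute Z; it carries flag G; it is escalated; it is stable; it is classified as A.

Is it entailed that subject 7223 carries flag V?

By R11 (it is tagged Q): it is referred to cardiology.
By R13 (it has chest pain, it is escalated): it has attribute N.
By R18 (it carries flag G): it has marker P.
By R19 (it receives IV fluids): it is classified as M.
By R20 (it has attribute W, it is escalated): it is tachycardic.
By R1 (it has attribute N, it is tachycardic): it has attribute S.
By R2 (it has attribute S, it receives IV fluids): it is tagged U.
By R6 (it has marker P): it requires imaging.
By R22 (it requires imaging, it is referred to cardiology, it has attribute Z): it is monitored.
By R7 (it is monitored, it receives IV fluids, it is tagged U): it is classified as H.
By R15 (it is classified as H): it presents with fever.
By R9 (it presents with fever, it is classified as M): it has a prior cardiac history.
By R8 (it has a prior cardiac history): it carries flag V.

Yes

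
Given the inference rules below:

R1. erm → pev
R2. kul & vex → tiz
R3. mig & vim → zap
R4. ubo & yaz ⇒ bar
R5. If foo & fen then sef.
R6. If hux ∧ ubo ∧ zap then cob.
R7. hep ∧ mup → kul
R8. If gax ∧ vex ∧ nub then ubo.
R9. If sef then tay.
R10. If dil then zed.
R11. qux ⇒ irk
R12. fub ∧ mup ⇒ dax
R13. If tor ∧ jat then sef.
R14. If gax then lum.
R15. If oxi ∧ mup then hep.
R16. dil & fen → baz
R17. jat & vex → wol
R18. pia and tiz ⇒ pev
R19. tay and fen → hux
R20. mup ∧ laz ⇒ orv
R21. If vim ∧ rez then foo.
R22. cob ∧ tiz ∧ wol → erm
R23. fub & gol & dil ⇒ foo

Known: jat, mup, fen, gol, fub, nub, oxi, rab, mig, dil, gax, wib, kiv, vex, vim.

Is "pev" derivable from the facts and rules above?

Yes

zap  (by R3: mig, vim)
ubo  (by R8: gax, vex, nub)
hep  (by R15: oxi, mup)
wol  (by R17: jat, vex)
foo  (by R23: fub, gol, dil)
sef  (by R5: foo, fen)
kul  (by R7: hep, mup)
tay  (by R9: sef)
hux  (by R19: tay, fen)
tiz  (by R2: kul, vex)
cob  (by R6: hux, ubo, zap)
erm  (by R22: cob, tiz, wol)
pev  (by R1: erm)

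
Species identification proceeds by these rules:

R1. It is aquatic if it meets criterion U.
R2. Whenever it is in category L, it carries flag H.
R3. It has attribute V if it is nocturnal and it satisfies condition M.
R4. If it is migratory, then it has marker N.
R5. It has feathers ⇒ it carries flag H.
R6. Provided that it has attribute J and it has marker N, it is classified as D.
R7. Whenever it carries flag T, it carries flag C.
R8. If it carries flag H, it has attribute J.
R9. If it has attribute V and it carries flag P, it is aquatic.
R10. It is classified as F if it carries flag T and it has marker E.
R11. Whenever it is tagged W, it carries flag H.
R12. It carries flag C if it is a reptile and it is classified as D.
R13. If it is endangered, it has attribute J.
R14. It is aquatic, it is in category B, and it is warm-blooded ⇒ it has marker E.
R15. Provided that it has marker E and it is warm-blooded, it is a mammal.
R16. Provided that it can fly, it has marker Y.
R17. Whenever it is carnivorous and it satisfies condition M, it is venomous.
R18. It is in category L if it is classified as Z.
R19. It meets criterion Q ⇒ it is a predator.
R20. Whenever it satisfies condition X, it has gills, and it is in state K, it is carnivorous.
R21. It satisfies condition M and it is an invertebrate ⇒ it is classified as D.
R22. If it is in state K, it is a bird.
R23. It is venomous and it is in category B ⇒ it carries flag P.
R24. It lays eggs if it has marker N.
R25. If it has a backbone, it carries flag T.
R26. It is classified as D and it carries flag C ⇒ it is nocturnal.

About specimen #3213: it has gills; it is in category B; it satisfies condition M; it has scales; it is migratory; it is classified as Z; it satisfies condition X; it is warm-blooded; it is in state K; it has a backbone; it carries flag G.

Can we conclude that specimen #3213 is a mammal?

Yes

By R4 (it is migratory): it has marker N.
By R18 (it is classified as Z): it is in category L.
By R20 (it satisfies condition X, it has gills, it is in state K): it is carnivorous.
By R25 (it has a backbone): it carries flag T.
By R2 (it is in category L): it carries flag H.
By R7 (it carries flag T): it carries flag C.
By R8 (it carries flag H): it has attribute J.
By R17 (it is carnivorous, it satisfies condition M): it is venomous.
By R23 (it is venomous, it is in category B): it carries flag P.
By R6 (it has attribute J, it has marker N): it is classified as D.
By R26 (it is classified as D, it carries flag C): it is nocturnal.
By R3 (it is nocturnal, it satisfies condition M): it has attribute V.
By R9 (it has attribute V, it carries flag P): it is aquatic.
By R14 (it is aquatic, it is in category B, it is warm-blooded): it has marker E.
By R15 (it has marker E, it is warm-blooded): it is a mammal.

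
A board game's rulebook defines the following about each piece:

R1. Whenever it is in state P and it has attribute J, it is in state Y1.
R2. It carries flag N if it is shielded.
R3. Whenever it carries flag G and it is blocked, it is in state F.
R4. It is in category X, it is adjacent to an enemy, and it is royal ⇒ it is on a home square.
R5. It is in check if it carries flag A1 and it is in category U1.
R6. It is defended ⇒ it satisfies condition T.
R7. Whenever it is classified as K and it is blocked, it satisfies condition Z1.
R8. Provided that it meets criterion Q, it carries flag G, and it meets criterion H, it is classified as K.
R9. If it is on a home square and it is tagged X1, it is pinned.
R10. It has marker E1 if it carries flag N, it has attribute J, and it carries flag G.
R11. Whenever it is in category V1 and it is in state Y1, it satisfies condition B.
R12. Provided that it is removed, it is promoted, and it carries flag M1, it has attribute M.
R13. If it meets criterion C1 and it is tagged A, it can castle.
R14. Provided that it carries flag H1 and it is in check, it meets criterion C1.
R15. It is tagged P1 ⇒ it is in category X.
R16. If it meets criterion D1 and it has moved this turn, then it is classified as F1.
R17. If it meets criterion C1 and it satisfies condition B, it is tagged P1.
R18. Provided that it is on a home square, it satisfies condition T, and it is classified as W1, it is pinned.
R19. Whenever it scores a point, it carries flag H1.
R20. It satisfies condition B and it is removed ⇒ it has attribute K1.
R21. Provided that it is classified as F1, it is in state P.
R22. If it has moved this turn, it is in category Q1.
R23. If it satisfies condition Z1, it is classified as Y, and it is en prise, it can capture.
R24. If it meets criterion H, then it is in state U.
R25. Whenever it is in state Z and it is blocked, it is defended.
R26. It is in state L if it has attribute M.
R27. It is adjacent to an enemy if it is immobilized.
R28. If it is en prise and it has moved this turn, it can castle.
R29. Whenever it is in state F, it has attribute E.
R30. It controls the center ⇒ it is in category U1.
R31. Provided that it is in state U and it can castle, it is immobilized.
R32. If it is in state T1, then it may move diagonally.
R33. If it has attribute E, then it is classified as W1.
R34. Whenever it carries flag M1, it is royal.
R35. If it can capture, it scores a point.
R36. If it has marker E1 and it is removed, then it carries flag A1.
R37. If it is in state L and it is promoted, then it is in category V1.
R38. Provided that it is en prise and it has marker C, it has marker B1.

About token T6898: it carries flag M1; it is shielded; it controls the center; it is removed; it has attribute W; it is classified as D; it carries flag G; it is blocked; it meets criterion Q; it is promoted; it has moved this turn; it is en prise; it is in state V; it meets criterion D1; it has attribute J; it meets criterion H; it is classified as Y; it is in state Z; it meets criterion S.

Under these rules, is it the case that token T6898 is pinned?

By R2 (it is shielded): it carries flag N.
By R3 (it carries flag G, it is blocked): it is in state F.
By R8 (it meets criterion Q, it carries flag G, it meets criterion H): it is classified as K.
By R10 (it carries flag N, it has attribute J, it carries flag G): it has marker E1.
By R12 (it is removed, it is promoted, it carries flag M1): it has attribute M.
By R16 (it meets criterion D1, it has moved this turn): it is classified as F1.
By R21 (it is classified as F1): it is in state P.
By R24 (it meets criterion H): it is in state U.
By R25 (it is in state Z, it is blocked): it is defended.
By R26 (it has attribute M): it is in state L.
By R28 (it is en prise, it has moved this turn): it can castle.
By R29 (it is in state F): it has attribute E.
By R30 (it controls the center): it is in category U1.
By R31 (it is in state U, it can castle): it is immobilized.
By R33 (it has attribute E): it is classified as W1.
By R34 (it carries flag M1): it is royal.
By R36 (it has marker E1, it is removed): it carries flag A1.
By R37 (it is in state L, it is promoted): it is in category V1.
By R1 (it is in state P, it has attribute J): it is in state Y1.
By R5 (it carries flag A1, it is in category U1): it is in check.
By R6 (it is defended): it satisfies condition T.
By R7 (it is classified as K, it is blocked): it satisfies condition Z1.
By R11 (it is in category V1, it is in state Y1): it satisfies condition B.
By R23 (it satisfies condition Z1, it is classified as Y, it is en prise): it can capture.
By R27 (it is immobilized): it is adjacent to an enemy.
By R35 (it can capture): it scores a point.
By R19 (it scores a point): it carries flag H1.
By R14 (it carries flag H1, it is in check): it meets criterion C1.
By R17 (it meets criterion C1, it satisfies condition B): it is tagged P1.
By R15 (it is tagged P1): it is in category X.
By R4 (it is in category X, it is adjacent to an enemy, it is royal): it is on a home square.
By R18 (it is on a home square, it satisfies condition T, it is classified as W1): it is pinned.

Yes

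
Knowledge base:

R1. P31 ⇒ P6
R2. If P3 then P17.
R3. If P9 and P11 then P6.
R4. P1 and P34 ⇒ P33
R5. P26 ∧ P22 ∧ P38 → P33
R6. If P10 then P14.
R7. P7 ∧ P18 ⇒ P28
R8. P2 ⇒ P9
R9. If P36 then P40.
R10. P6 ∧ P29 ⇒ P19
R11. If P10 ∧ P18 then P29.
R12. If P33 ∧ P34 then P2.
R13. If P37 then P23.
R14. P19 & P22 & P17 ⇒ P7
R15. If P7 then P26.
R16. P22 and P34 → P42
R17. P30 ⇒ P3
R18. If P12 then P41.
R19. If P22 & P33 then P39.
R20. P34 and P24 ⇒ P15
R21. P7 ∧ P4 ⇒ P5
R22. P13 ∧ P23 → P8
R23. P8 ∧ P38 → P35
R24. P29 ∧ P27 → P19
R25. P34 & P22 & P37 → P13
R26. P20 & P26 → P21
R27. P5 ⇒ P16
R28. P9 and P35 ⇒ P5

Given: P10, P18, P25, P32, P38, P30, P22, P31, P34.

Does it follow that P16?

No

Forward chaining from the given facts derives: P6, P14, P29, P42, P3, P17, P19, P7, P26, P33, P28, P2, P39, P9.
The only rule concluding P16 is R27, which needs P5; that is never established.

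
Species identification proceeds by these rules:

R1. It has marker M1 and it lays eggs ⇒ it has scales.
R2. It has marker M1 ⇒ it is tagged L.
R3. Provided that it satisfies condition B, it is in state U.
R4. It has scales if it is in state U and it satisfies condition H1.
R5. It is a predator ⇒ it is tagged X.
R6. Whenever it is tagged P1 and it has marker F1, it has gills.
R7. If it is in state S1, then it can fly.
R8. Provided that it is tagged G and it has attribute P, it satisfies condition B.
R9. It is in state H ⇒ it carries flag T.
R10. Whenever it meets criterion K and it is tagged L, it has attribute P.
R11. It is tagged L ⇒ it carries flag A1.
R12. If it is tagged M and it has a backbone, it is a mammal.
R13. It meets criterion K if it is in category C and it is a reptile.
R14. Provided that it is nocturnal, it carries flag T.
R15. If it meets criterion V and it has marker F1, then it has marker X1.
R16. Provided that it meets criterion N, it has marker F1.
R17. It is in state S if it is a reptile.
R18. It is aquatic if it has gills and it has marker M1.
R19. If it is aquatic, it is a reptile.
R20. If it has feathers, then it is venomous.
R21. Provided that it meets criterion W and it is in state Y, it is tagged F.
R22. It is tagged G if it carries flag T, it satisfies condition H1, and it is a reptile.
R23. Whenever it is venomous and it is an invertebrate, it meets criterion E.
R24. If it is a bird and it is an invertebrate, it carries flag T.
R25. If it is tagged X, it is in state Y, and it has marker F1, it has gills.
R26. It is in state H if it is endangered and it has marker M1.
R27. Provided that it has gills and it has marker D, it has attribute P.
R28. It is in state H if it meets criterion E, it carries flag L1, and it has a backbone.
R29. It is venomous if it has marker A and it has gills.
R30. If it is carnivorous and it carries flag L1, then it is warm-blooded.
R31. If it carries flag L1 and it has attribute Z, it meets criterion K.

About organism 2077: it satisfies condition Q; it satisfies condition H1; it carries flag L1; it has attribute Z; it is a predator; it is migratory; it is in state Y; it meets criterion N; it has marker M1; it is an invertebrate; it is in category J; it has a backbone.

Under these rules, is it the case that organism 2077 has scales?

Forward chaining from the given facts derives: is tagged L, is tagged X, carries flag A1, has marker F1, has gills, meets criterion K, has attribute P, is aquatic, is a reptile, is in state S.
Rules concluding "it has scales": R1 needs "it lays eggs"; R4 needs "it is in state U" — none of these are established.

No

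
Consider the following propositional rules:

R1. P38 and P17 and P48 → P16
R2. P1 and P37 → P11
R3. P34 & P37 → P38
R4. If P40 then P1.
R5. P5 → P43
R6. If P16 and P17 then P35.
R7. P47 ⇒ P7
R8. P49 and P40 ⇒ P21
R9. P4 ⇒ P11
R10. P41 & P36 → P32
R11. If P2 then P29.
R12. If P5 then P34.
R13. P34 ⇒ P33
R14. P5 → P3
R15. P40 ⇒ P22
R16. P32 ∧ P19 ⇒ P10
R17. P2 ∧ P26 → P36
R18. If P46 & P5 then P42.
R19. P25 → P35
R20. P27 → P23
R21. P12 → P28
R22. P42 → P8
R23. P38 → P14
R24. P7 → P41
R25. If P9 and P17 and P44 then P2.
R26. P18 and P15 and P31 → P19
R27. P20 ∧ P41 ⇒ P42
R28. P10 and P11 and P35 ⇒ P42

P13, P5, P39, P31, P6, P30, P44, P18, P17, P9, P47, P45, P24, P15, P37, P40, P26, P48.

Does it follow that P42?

Yes

P1  (by R4: P40)
P7  (by R7: P47)
P34  (by R12: P5)
P41  (by R24: P7)
P2  (by R25: P9, P17, P44)
P19  (by R26: P18, P15, P31)
P11  (by R2: P1, P37)
P38  (by R3: P34, P37)
P36  (by R17: P2, P26)
P16  (by R1: P38, P17, P48)
P35  (by R6: P16, P17)
P32  (by R10: P41, P36)
P10  (by R16: P32, P19)
P42  (by R28: P10, P11, P35)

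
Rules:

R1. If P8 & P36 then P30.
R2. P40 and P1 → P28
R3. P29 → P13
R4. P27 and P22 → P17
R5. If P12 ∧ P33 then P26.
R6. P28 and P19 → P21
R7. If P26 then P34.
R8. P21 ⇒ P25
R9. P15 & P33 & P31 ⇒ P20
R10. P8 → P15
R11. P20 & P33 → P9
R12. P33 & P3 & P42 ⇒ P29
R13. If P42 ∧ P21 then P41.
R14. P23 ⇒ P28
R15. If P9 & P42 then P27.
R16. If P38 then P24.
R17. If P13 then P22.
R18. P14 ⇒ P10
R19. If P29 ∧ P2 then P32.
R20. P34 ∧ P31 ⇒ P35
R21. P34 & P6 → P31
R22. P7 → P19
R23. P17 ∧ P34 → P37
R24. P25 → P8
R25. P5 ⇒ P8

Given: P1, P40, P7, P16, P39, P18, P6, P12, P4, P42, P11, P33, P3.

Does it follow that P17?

Yes

P28  (by R2: P40, P1)
P26  (by R5: P12, P33)
P34  (by R7: P26)
P29  (by R12: P33, P3, P42)
P31  (by R21: P34, P6)
P19  (by R22: P7)
P13  (by R3: P29)
P21  (by R6: P28, P19)
P25  (by R8: P21)
P22  (by R17: P13)
P8  (by R24: P25)
P15  (by R10: P8)
P20  (by R9: P15, P33, P31)
P9  (by R11: P20, P33)
P27  (by R15: P9, P42)
P17  (by R4: P27, P22)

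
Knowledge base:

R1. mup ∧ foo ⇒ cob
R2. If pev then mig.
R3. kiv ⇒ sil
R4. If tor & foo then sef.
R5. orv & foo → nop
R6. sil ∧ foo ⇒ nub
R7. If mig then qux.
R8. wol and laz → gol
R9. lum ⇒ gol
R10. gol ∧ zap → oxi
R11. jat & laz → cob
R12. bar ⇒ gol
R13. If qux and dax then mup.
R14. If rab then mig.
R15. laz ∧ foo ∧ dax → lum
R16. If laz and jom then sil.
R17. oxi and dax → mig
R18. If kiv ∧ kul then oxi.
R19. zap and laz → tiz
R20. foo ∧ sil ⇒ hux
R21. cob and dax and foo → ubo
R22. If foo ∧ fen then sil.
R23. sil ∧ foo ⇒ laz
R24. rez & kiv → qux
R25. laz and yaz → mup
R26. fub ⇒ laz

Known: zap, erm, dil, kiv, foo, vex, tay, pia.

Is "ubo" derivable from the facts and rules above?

No

Forward chaining from the given facts derives: sil, nub, hux, laz, tiz.
The only rule concluding ubo is R21, which needs cob; that is never established.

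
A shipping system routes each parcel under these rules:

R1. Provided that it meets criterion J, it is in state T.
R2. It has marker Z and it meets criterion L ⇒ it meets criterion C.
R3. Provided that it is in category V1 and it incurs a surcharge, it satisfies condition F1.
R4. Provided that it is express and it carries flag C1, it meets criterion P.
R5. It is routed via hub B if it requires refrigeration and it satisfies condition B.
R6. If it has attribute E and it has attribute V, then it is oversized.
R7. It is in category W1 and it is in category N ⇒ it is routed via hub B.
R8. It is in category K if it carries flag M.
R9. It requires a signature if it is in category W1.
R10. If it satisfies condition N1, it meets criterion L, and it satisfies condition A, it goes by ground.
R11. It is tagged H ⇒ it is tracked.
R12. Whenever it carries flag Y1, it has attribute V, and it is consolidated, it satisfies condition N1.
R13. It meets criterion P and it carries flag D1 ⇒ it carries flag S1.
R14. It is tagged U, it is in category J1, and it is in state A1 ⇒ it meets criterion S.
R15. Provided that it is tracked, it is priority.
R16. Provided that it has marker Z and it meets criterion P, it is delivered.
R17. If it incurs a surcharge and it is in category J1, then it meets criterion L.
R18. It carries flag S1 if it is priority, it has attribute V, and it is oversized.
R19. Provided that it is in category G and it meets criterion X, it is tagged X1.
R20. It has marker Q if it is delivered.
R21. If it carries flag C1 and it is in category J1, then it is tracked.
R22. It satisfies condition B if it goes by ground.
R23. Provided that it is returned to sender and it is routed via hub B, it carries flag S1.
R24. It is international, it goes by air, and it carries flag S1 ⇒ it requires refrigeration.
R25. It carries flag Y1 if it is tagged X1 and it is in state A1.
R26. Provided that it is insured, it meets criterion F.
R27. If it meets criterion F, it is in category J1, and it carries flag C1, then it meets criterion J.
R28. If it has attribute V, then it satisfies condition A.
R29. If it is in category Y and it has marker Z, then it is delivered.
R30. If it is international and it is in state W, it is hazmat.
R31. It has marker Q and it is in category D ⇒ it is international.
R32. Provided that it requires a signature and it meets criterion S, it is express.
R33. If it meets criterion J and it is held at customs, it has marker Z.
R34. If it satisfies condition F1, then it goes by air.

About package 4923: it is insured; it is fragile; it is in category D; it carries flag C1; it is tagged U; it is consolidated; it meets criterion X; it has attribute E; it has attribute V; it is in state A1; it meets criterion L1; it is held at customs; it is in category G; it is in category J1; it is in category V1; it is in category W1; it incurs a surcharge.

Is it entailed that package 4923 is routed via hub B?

By R3 (it is in category V1, it incurs a surcharge): it satisfies condition F1.
By R6 (it has attribute E, it has attribute V): it is oversized.
By R9 (it is in category W1): it requires a signature.
By R14 (it is tagged U, it is in category J1, it is in state A1): it meets criterion S.
By R17 (it incurs a surcharge, it is in category J1): it meets criterion L.
By R19 (it is in category G, it meets criterion X): it is tagged X1.
By R21 (it carries flag C1, it is in category J1): it is tracked.
By R25 (it is tagged X1, it is in state A1): it carries flag Y1.
By R26 (it is insured): it meets criterion F.
By R27 (it meets criterion F, it is in category J1, it carries flag C1): it meets criterion J.
By R28 (it has attribute V): it satisfies condition A.
By R32 (it requires a signature, it meets criterion S): it is express.
By R33 (it meets criterion J, it is held at customs): it has marker Z.
By R34 (it satisfies condition F1): it goes by air.
By R4 (it is express, it carries flag C1): it meets criterion P.
By R12 (it carries flag Y1, it has attribute V, it is consolidated): it satisfies condition N1.
By R15 (it is tracked): it is priority.
By R16 (it has marker Z, it meets criterion P): it is delivered.
By R18 (it is priority, it has attribute V, it is oversized): it carries flag S1.
By R20 (it is delivered): it has marker Q.
By R31 (it has marker Q, it is in category D): it is international.
By R10 (it satisfies condition N1, it meets criterion L, it satisfies condition A): it goes by ground.
By R22 (it goes by ground): it satisfies condition B.
By R24 (it is international, it goes by air, it carries flag S1): it requires refrigeration.
By R5 (it requires refrigeration, it satisfies condition B): it is routed via hub B.

Yes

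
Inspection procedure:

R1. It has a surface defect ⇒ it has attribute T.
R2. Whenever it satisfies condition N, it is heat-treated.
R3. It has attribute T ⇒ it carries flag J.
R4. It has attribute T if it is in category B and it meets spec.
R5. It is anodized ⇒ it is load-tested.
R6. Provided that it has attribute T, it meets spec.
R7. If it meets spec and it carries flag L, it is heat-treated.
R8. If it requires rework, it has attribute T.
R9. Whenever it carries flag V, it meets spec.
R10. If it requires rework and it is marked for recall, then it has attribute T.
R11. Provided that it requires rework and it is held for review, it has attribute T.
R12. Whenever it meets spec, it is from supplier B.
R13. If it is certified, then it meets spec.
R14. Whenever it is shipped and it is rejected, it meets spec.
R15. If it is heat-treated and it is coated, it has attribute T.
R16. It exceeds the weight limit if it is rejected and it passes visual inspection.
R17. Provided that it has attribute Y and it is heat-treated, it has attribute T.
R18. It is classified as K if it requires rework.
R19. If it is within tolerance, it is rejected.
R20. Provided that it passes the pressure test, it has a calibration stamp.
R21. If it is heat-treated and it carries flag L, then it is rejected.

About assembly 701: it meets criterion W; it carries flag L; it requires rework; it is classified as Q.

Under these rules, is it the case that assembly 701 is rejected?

By R8 (it requires rework): it has attribute T.
By R6 (it has attribute T): it meets spec.
By R7 (it meets spec, it carries flag L): it is heat-treated.
By R21 (it is heat-treated, it carries flag L): it is rejected.

Yes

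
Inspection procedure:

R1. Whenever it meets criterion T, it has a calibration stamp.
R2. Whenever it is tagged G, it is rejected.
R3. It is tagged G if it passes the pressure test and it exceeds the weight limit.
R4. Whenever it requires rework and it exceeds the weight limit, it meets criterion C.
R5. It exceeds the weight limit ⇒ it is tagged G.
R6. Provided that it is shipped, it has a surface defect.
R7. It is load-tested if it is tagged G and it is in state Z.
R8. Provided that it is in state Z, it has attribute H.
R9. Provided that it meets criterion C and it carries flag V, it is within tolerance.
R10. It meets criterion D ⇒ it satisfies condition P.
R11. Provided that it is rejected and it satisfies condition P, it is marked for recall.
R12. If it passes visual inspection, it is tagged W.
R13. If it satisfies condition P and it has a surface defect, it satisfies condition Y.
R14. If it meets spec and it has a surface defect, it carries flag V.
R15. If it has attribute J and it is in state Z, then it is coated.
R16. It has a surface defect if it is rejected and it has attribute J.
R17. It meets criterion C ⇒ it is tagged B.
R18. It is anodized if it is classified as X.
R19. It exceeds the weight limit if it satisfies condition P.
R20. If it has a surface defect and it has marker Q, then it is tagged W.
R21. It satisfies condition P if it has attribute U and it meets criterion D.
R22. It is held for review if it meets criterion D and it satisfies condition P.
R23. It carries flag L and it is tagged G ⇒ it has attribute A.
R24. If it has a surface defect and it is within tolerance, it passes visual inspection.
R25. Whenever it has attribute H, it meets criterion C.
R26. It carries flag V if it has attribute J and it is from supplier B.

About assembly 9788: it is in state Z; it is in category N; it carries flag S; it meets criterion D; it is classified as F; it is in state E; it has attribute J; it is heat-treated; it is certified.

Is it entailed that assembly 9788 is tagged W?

No

Forward chaining from the given facts derives: has attribute H, satisfies condition P, is coated, exceeds the weight limit, is held for review, meets criterion C, is tagged G, is load-tested, is tagged B, is rejected, is marked for recall, has a surface defect, satisfies condition Y.
Rules concluding "it is tagged W": R12 needs "it passes visual inspection"; R20 needs "it has marker Q" — none of these are established.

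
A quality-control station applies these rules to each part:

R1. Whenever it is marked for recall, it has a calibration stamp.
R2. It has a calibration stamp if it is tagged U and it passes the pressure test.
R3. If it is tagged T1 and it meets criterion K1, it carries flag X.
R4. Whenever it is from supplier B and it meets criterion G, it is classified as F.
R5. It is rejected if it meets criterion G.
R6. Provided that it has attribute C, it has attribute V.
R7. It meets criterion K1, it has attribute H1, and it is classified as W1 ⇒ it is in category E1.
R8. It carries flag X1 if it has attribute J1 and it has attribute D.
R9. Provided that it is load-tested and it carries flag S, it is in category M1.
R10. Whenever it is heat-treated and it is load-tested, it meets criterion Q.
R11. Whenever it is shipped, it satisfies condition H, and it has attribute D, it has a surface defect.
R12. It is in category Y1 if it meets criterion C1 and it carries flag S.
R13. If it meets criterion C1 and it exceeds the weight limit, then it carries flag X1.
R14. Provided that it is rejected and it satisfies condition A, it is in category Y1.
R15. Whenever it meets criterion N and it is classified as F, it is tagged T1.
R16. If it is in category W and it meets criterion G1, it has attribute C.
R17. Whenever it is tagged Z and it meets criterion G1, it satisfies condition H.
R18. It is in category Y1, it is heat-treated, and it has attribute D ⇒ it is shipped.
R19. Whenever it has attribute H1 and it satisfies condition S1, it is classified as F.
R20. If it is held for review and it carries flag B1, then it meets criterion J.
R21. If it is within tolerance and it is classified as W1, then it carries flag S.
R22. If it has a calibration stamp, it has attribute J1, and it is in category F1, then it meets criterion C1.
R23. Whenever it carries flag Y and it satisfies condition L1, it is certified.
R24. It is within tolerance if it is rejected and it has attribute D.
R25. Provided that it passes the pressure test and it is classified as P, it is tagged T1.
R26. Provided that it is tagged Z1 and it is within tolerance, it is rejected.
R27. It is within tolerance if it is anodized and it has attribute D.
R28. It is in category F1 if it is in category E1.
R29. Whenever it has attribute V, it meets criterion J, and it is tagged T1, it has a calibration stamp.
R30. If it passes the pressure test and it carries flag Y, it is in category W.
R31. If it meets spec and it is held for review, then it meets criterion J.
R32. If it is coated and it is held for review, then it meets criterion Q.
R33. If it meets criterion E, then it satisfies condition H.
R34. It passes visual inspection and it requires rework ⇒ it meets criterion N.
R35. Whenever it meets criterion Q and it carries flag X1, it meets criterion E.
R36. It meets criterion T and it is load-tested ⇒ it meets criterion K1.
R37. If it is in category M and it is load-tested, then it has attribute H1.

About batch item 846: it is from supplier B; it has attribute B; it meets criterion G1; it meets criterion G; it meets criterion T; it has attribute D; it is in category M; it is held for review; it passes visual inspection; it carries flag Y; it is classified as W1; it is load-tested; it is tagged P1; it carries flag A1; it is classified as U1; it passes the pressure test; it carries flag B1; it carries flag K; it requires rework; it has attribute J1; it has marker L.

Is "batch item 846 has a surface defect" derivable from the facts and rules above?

No

Forward chaining from the given facts derives: is classified as F, is rejected, carries flag X1, meets criterion J, is within tolerance, is in category W, meets criterion N, meets criterion K1, has attribute H1, is in category E1, is tagged T1, has attribute C, carries flag S, is in category F1, carries flag X, has attribute V, is in category M1, has a calibration stamp, meets criterion C1, is in category Y1.
The only rule concluding "it has a surface defect" is R11, which needs "it is shipped"; that is never established.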